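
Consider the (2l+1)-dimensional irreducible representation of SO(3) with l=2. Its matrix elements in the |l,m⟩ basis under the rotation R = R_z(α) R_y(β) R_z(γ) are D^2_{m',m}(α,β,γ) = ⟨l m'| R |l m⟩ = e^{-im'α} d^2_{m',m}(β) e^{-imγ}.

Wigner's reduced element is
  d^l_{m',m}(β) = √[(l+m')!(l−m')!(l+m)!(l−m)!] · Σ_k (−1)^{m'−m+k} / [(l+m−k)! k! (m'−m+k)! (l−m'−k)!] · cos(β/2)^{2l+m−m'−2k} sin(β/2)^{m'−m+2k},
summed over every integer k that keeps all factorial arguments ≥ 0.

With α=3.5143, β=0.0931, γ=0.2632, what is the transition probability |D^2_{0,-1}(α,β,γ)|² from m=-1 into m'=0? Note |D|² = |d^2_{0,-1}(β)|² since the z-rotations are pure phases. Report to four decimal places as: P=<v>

P=0.0129

D^2_{0,-1}(3.5143,0.0931,0.2632) = e^{-i·0·3.5143}·d^2_{0,-1}(0.0931)·e^{-i·-1·0.2632}. Compute d first:
With c≡cos(β/2)=0.998917 and s≡sin(β/2)=0.046533, N=[2·2·1·6]^{1/2}=4.898979
Admissible k: 0..1 (factorial args all ≥0)
  k=0: (−1)^1·4.8990/(2)·0.9989^3·0.0465^1 = -0.113613
  k=1: (−1)^2·4.8990/(2)·0.9989^1·0.0465^3 = +0.000247
d^2_{0,-1}(0.0931) = -0.113613 +0.000247 = -0.113366
|D^2_{0,-1}|² = |d^2_{0,-1}(β)|² = (-0.113366)² = 0.012852 (the z-rotation phases have unit modulus)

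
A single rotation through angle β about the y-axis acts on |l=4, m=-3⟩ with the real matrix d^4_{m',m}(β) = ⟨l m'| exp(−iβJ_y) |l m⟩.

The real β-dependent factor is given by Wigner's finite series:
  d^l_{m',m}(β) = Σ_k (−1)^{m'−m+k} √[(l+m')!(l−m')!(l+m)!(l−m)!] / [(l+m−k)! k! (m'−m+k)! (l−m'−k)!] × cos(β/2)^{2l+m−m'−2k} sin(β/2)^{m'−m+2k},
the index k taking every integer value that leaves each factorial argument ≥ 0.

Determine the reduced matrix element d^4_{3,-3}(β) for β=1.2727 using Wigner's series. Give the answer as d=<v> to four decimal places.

d=0.1839

d^4_{3,-3}(β=1.2727) via Wigner's sum:
c=cos(1.2727/2)=0.804270, s=sin(1.2727/2)=0.594264; N=√[5040·1·1·5040]=5040.000000
k: max(0,(-3)−(3))=0 … min(4+(-3),4−(3))=1
  k=0: (−1)^6·5040.0000/(720)·0.8043^2·0.5943^6 = +0.199424
  k=1: (−1)^7·5040.0000/(5040)·0.8043^0·0.5943^8 = -0.015554
d^4_{3,-3}(1.2727) = +0.199424 -0.015554 = +0.183870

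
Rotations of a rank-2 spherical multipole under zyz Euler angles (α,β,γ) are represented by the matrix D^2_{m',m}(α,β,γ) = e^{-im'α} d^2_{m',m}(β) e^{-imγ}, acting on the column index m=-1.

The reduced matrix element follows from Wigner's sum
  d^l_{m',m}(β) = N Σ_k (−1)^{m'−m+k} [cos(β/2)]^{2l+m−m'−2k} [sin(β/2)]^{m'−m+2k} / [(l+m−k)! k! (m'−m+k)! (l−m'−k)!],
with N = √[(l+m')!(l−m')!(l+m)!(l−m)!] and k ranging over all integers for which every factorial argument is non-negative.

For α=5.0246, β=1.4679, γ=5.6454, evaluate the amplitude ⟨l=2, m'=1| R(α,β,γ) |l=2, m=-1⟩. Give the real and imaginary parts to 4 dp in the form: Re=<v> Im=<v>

Re=0.4399 Im=0.3146

Split into d^2_{1,-1}(β=1.4679) × two z-phases.
Half-angle: c=0.742534, s=0.669808. N=√(6·1·1·6)=6.000000
k∈{0,1} keeps every argument non-negative
  k=0: (−1)^2·6.0000/(2)·0.7425^2·0.6698^2 = +0.742087
  k=1: (−1)^3·6.0000/(6)·0.7425^0·0.6698^4 = -0.201280
d^2_{1,-1}(1.4679) = +0.742087 -0.201280 = +0.540807
Attach z-rotation phases: D = e^{-i(1)(5.0246)}·(+0.540807)·e^{-i(-1)(5.6454)} = +0.439900+0.314580i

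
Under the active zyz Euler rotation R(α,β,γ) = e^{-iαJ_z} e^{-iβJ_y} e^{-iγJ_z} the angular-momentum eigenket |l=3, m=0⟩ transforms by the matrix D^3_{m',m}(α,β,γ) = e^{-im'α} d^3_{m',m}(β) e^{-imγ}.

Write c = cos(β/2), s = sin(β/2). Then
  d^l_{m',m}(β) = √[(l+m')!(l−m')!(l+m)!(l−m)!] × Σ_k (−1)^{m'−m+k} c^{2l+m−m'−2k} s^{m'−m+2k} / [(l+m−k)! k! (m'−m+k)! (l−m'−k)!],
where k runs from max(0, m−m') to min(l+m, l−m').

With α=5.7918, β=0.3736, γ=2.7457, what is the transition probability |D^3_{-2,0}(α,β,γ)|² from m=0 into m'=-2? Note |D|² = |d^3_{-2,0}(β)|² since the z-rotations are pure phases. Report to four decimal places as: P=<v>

D^3_{-2,0}(5.7918,0.3736,2.7457) = e^{-i·-2·5.7918}·d^3_{-2,0}(0.3736)·e^{-i·0·2.7457}. Compute d first:
Half-angle: c=0.982604, s=0.185716. N=√(1·120·6·6)=65.726707
Admissible k: 2..3 (factorial args all ≥0)
  k=2: (−1)^0·65.7267/(12)·0.9826^4·0.1857^2 = +0.176104
  k=3: (−1)^1·65.7267/(12)·0.9826^2·0.1857^4 = -0.006291
d^3_{-2,0}(0.3736) = +0.176104 -0.006291 = +0.169814
|D^3_{-2,0}|² = |d^3_{-2,0}(β)|² = (+0.169814)² = 0.028837 (the z-rotation phases have unit modulus)

P=0.0288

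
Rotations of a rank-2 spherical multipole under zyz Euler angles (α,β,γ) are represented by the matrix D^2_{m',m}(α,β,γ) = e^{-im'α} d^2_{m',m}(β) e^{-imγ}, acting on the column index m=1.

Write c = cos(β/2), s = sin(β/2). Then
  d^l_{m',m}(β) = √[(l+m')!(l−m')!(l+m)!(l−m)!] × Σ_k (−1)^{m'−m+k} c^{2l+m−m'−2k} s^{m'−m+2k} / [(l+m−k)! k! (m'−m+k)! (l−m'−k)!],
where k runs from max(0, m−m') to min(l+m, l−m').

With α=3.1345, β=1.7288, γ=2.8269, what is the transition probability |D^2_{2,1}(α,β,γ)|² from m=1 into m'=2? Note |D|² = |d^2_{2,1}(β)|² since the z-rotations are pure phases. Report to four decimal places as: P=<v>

P=0.1731

D^2_{2,1}(3.1345,1.7288,2.8269) = e^{-i·2·3.1345}·d^2_{2,1}(1.7288)·e^{-i·1·2.8269}. Compute d first:
c=cos(1.7288/2)=0.649097, s=sin(1.7288/2)=0.760706; N=√[24·1·6·1]=12.000000
The bounds max(0,m−m')=0 and min(l+m,l−m')=0 give 1 term
  k=0: (−1)^1·12.0000/(6)·0.6491^3·0.7607^1 = -0.416078
d^2_{2,1}(1.7288) = -0.416078
|D^2_{2,1}|² = |d^2_{2,1}(β)|² = (-0.416078)² = 0.173121 (the z-rotation phases have unit modulus)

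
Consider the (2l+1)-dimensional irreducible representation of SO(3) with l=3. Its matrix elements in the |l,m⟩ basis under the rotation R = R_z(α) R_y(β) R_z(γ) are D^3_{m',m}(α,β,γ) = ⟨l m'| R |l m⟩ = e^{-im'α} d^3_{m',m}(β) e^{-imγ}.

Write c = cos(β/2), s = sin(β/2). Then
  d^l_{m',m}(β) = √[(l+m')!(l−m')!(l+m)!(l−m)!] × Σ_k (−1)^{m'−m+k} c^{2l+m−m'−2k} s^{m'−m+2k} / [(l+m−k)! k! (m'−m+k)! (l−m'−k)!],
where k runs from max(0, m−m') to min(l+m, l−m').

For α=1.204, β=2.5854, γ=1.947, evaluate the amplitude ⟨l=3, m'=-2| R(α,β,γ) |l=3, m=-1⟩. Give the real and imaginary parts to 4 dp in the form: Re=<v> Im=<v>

Re=0.0390 Im=0.1045

D^3_{-2,-1}(1.204,2.5854,1.947) = e^{-i·-2·1.204}·d^3_{-2,-1}(2.5854)·e^{-i·-1·1.947}. Compute d first:
Half-angle: c=0.274526, s=0.961580. N=√(1·120·2·24)=75.894664
k∈{1,2} keeps every argument non-negative
  k=1: (−1)^0·75.8947/(24)·0.2745^5·0.9616^1 = +0.004741
  k=2: (−1)^1·75.8947/(12)·0.2745^3·0.9616^3 = -0.116341
d^3_{-2,-1}(2.5854) = +0.004741 -0.116341 = -0.111600
Phases: e^{-i·(-2)·1.204}=-0.742774+0.669542i, e^{-i·(-1)·1.947}=-0.367392+0.930066i ⇒ D=+0.039041+0.104549i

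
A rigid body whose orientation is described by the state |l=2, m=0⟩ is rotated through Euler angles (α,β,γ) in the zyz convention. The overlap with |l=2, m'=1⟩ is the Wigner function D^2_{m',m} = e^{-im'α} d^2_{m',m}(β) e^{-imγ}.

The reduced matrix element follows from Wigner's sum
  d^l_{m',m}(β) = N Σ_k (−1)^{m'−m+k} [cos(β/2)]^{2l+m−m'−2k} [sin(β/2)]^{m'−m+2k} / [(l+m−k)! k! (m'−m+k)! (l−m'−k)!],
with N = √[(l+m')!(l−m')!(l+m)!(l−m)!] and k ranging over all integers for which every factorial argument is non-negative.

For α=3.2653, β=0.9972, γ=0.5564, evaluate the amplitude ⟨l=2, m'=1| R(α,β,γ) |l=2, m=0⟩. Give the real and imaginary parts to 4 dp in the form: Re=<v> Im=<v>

Re=0.5540 Im=-0.0689

First d^2_{1,0}(β=0.9972), then the phase factors e^{-i(1)α} and e^{-i(0)γ}:
Half-angle: c=0.878253, s=0.478196. N=√(6·1·2·2)=4.898979
The bounds max(0,m−m')=0 and min(l+m,l−m')=1 give 2 terms
  k=0: (−1)^1·4.8990/(2)·0.8783^3·0.4782^1 = -0.793489
  k=1: (−1)^2·4.8990/(2)·0.8783^1·0.4782^3 = +0.235242
d^2_{1,0}(0.9972) = -0.793489 +0.235242 = -0.558247
Attach z-rotation phases: D = e^{-i(1)(3.2653)}·(-0.558247)·e^{-i(0)(0.5564)} = +0.553981-0.068883i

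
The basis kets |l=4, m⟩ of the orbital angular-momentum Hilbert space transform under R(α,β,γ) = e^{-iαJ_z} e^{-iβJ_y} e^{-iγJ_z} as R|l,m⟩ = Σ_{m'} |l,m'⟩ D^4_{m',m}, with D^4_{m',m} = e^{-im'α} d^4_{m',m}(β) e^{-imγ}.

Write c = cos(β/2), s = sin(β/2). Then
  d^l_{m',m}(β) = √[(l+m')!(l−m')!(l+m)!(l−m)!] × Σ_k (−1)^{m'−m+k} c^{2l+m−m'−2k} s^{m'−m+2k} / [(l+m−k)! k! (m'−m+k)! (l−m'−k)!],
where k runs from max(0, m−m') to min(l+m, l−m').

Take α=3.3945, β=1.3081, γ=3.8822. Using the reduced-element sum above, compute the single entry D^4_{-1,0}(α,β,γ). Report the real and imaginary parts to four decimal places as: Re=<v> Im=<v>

Re=0.3431 Im=0.0887

First d^4_{-1,0}(β=1.3081), then the phase factors e^{-i(-1)α} and e^{-i(0)γ}:
With c≡cos(β/2)=0.793626 and s≡sin(β/2)=0.608406, N=[6·120·24·24]^{1/2}=643.987578
The bounds max(0,m−m')=1 and min(l+m,l−m')=4 give 4 terms
  k=1: (−1)^0·643.9876/(144)·0.7936^7·0.6084^1 = +0.539536
  k=2: (−1)^1·643.9876/(24)·0.7936^5·0.6084^3 = -1.902506
  k=3: (−1)^2·643.9876/(24)·0.7936^3·0.6084^5 = +1.118099
  k=4: (−1)^3·643.9876/(144)·0.7936^1·0.6084^7 = -0.109517
d^4_{-1,0}(1.3081) = +0.539536 -1.902506 +1.118099 -0.109517 = -0.354388
Attach z-rotation phases: D = e^{-i(-1)(3.3945)}·(-0.354388)·e^{-i(0)(3.8822)} = +0.343115+0.088675i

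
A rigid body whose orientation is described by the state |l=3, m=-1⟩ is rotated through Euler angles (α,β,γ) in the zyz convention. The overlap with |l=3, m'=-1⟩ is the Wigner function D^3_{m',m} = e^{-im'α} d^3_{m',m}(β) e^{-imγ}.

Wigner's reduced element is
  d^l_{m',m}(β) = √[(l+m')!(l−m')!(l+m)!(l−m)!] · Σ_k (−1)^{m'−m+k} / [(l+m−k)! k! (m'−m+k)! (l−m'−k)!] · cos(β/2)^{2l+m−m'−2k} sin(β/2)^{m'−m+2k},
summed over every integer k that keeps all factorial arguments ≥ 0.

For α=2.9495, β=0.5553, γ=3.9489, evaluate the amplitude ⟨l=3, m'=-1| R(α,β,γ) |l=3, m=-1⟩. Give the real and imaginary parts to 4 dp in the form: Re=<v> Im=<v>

Re=0.2518 Im=0.1779

D^3_{-1,-1}(2.9495,0.5553,3.9489) = e^{-i·-1·2.9495}·d^3_{-1,-1}(0.5553)·e^{-i·-1·3.9489}. Compute d first:
Half-angle: c=0.961702, s=0.274096. N=√(2·24·2·24)=48.000000
Admissible k: 0..2 (factorial args all ≥0)
  k=0: (−1)^0·48.0000/(48)·0.9617^6·0.2741^0 = +0.791122
  k=1: (−1)^1·48.0000/(6)·0.9617^4·0.2741^2 = -0.514114
  k=2: (−1)^2·48.0000/(8)·0.9617^2·0.2741^4 = +0.031322
d^3_{-1,-1}(0.5553) = +0.791122 -0.514114 +0.031322 = +0.308331
D = (-0.981607+0.190913i)·(+0.308331)·(-0.691446-0.722428i) = +0.251798+0.177948i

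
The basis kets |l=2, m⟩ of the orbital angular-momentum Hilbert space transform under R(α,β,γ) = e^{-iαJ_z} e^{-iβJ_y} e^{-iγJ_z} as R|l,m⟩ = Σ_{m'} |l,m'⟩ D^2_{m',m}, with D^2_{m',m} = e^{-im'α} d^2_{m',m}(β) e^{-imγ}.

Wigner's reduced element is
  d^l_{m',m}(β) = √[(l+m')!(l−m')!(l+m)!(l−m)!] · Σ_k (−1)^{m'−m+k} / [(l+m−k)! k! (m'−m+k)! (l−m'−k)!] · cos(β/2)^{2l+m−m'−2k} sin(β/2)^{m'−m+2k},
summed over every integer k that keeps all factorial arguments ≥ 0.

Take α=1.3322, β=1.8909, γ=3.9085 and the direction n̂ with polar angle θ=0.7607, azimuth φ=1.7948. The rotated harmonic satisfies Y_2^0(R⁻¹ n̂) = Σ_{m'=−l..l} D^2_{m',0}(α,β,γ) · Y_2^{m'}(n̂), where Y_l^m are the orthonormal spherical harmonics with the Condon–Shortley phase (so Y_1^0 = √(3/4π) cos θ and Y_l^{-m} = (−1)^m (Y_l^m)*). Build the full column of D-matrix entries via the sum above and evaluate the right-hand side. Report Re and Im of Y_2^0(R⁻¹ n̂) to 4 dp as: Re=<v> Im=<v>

Need the full column D^2_{m',0} for m'=−2..2 at α=1.3322, β=1.8909, γ=3.9085.
cos(β/2)=0.585378, sin(β/2)=0.810760
d^2_{-2,0}: single k=2 term ⇒ +0.551739;  D = -0.490103+0.253407i
d^2_{-1,0}: k∈[1..2] ⇒ +0.398362 -0.764170 = -0.365808;  D = -0.086455-0.355445i
d^2_{0,0}: k∈[0..2] ⇒ +0.117421 -0.900986 +0.432086 = -0.351479;  D = -0.351479+0.000000i
d^2_{1,0}: k∈[0..1] ⇒ -0.398362 +0.764170 = +0.365808;  D = +0.086455-0.355445i
d^2_{2,0}: single k=0 term ⇒ +0.551739;  D = -0.490103-0.253407i
Y_2^{m'}(θ=0.7607,φ=1.7948) and Σ D·Y over m':
  (-0.4901+0.2534i)·(-0.1655+0.0795i)  (-0.0865-0.3554i)·(-0.0857-0.3762i)  (-0.3515+0.0000i)·(+0.1811+0.0000i)  (+0.0865-0.3554i)·(+0.0857-0.3762i)  (-0.4901-0.2534i)·(-0.1655-0.0795i)
Y_2^0(R⁻¹ n̂) = -0.194331+0.000000i

Re=-0.1943 Im=0.0000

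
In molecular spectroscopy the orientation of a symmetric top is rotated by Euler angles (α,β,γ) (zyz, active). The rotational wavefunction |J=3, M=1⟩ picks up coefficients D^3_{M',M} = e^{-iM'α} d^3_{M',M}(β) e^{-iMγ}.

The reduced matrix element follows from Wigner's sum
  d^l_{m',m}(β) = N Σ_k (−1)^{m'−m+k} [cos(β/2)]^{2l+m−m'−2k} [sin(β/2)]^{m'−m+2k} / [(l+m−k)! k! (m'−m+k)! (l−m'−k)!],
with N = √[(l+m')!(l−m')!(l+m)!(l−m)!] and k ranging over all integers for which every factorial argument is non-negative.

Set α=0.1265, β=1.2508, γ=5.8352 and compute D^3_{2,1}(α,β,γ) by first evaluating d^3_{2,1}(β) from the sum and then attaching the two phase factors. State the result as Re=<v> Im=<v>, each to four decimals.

Re=0.0272 Im=0.0054

First d^3_{2,1}(β=1.2508), then the phase factors e^{-i(2)α} and e^{-i(1)γ}:
With c≡cos(β/2)=0.810729 and s≡sin(β/2)=0.585422, N=[120·1·24·2]^{1/2}=75.894664
The bounds max(0,m−m')=0 and min(l+m,l−m')=1 give 2 terms
  k=0: (−1)^1·75.8947/(24)·0.8107^5·0.5854^1 = -0.648406
  k=1: (−1)^2·75.8947/(12)·0.8107^3·0.5854^3 = +0.676182
d^3_{2,1}(1.2508) = -0.648406 +0.676182 = +0.027775
Attach z-rotation phases: D = e^{-i(2)(0.1265)}·(+0.027775)·e^{-i(1)(5.8352)} = +0.027249+0.005382i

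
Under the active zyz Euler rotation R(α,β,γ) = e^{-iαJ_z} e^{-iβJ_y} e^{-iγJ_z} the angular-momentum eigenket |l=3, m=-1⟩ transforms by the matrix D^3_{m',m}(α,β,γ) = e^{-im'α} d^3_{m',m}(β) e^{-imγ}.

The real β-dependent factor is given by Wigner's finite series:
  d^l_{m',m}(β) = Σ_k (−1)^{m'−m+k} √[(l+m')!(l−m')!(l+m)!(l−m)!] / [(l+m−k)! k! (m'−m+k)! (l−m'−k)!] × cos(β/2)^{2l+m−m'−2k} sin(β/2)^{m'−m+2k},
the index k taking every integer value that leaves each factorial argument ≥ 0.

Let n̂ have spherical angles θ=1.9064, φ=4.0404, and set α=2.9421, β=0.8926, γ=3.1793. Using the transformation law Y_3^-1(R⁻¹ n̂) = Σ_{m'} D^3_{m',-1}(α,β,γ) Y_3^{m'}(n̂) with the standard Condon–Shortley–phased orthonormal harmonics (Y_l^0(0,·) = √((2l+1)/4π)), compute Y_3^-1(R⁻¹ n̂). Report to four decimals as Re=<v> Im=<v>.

Need the full column D^3_{m',-1} for m'=−3..3 at α=2.9421, β=0.8926, γ=3.1793.
cos(β/2)=0.902050, sin(β/2)=0.431631
d^3_{-3,-1}: single k=2 term ⇒ +0.477742;  D = +0.404574-0.254082i
d^3_{-2,-1}: k∈[1..2] ⇒ +0.815204 -0.373302 = +0.441902;  D = -0.413376+0.156199i
d^3_{-1,-1}: k∈[0..2] ⇒ +0.538747 -0.986820 +0.169458 = -0.278615;  D = -0.274977+0.044879i
d^3_{0,-1}: k∈[0..2] ⇒ -0.893011 +0.613397 -0.046815 = -0.326429;  D = +0.326197+0.012306i
d^3_{1,-1}: k∈[0..2] ⇒ +0.740115 -0.225944 +0.006467 = +0.520637;  D = +0.506059+0.122340i
d^3_{2,-1}: k∈[0..1] ⇒ -0.373302 +0.042736 = -0.330566;  D = +0.299544+0.139811i
d^3_{3,-1}: single k=0 term ⇒ +0.109385;  D = +0.087986+0.064989i
Y_3^{m'}(θ=1.9064,φ=4.0404) and Σ D·Y over m':
  (+0.4046-0.2541i)·(+0.3170+0.1512i)  (-0.4134+0.1562i)·(+0.0675+0.2924i)  (-0.2750+0.0449i)·(+0.0869-0.1093i)  (+0.3262+0.0123i)·(+0.3021+0.0000i)  (+0.5061+0.1223i)·(-0.0869-0.1093i)  (+0.2995+0.1398i)·(+0.0675-0.2924i)  (+0.0880+0.0650i)·(-0.3170+0.1512i)
Y_3^-1(R⁻¹ n̂) = +0.165378-0.243396i

Re=0.1654 Im=-0.2434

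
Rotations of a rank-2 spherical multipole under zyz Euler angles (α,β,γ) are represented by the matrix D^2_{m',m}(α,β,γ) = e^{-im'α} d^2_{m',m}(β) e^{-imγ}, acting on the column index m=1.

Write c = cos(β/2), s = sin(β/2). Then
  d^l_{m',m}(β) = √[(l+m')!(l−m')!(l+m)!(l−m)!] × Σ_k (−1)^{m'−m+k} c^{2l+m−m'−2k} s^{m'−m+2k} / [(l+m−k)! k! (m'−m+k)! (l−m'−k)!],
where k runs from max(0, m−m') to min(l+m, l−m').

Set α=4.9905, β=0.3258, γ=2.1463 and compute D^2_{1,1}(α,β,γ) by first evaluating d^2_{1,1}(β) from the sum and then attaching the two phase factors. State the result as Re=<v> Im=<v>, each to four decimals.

Re=0.5726 Im=-0.6566

First d^2_{1,1}(β=0.3258), then the phase factors e^{-i(1)α} and e^{-i(1)γ}:
c=cos(0.3258/2)=0.986761, s=sin(0.3258/2)=0.162180; N=√[6·1·6·1]=6.000000
Admissible k: 0..1 (factorial args all ≥0)
  k=0: (−1)^0·6.0000/(6)·0.9868^4·0.1622^0 = +0.948087
  k=1: (−1)^1·6.0000/(2)·0.9868^2·0.1622^2 = -0.076832
d^2_{1,1}(0.3258) = +0.948087 -0.076832 = +0.871255
Attach z-rotation phases: D = e^{-i(1)(4.9905)}·(+0.871255)·e^{-i(1)(2.1463)} = +0.572644-0.656631i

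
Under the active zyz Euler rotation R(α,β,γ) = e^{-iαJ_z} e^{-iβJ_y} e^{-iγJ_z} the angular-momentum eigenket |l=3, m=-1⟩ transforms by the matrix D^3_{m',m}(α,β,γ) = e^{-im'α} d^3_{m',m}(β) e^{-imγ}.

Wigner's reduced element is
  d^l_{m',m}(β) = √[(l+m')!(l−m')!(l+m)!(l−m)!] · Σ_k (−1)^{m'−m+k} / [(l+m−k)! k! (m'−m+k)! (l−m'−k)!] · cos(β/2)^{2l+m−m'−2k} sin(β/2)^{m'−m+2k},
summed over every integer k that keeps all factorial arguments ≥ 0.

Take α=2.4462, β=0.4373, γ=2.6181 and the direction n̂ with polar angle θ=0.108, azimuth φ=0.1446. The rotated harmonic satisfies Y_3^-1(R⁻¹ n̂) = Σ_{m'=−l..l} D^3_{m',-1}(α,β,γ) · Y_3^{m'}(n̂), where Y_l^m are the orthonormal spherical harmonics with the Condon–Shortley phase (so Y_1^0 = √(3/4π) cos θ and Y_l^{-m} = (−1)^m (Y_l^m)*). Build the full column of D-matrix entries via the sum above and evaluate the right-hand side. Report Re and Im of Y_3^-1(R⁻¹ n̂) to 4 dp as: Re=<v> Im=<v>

Re=0.3430 Im=-0.2814

Need the full column D^3_{m',-1} for m'=−3..3 at α=2.4462, β=0.4373, γ=2.6181.
cos(β/2)=0.976191, sin(β/2)=0.216912
d^3_{-3,-1}: single k=2 term ⇒ +0.165483;  D = -0.142618-0.083931i
d^3_{-2,-1}: k∈[1..2] ⇒ +0.608076 -0.060046 = +0.548030;  D = +0.184559+0.516018i
d^3_{-1,-1}: k∈[0..2] ⇒ +0.865385 -0.341819 +0.012658 = +0.536223;  D = +0.184832-0.503361i
d^3_{0,-1}: k∈[0..2] ⇒ -0.666114 +0.098666 -0.001624 = -0.569072;  D = +0.492861-0.284484i
d^3_{1,-1}: k∈[0..2] ⇒ +0.256364 -0.016877 +0.000104 = +0.239592;  D = +0.236060+0.040983i
d^3_{2,-1}: k∈[0..1] ⇒ -0.060046 +0.001482 = -0.058564;  D = +0.037885+0.044660i
d^3_{3,-1}: single k=0 term ⇒ +0.008171;  D = +0.000066+0.008170i
Y_3^{m'}(θ=0.108,φ=0.1446) and Σ D·Y over m':
  (-0.1426-0.0839i)·(+0.0005-0.0002i)  (+0.1846+0.5160i)·(+0.0113-0.0034i)  (+0.1848-0.5034i)·(+0.1359-0.0198i)  (+0.4929-0.2845i)·(+0.7205+0.0000i)  (+0.2361+0.0410i)·(-0.1359-0.0198i)  (+0.0379+0.0447i)·(+0.0113+0.0034i)  (+0.0001+0.0082i)·(-0.0005-0.0002i)
Y_3^-1(R⁻¹ n̂) = +0.342991-0.281416i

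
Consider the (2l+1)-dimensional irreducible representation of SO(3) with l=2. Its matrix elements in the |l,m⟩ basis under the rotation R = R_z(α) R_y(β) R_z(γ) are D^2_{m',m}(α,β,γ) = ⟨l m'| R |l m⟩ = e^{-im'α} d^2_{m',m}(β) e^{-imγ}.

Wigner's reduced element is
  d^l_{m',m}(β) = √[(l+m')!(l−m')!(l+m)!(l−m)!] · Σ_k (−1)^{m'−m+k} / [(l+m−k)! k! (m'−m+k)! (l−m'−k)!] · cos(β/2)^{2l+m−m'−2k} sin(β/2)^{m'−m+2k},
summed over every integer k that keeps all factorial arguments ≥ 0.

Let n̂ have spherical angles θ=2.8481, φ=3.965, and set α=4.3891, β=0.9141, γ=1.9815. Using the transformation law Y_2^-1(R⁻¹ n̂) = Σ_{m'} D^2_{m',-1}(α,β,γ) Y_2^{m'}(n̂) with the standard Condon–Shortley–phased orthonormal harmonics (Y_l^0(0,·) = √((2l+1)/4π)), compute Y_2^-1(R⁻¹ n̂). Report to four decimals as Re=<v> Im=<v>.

Need the full column D^2_{m',-1} for m'=−2..2 at α=4.3891, β=0.9141, γ=1.9815.
cos(β/2)=0.897358, sin(β/2)=0.441303
d^2_{-2,-1}: single k=1 term ⇒ +0.637770;  D = -0.149043-0.620111i
d^2_{-1,-1}: k∈[0..1] ⇒ +0.648430 -0.470464 = +0.177967;  D = +0.177287+0.015537i
d^2_{0,-1}: k∈[0..1] ⇒ -0.781106 +0.188909 = -0.592197;  D = +0.236437-0.542950i
d^2_{1,-1}: k∈[0..1] ⇒ +0.470464 -0.037927 = +0.432537;  D = -0.321161-0.289730i
d^2_{2,-1}: single k=0 term ⇒ -0.154243;  D = -0.134349+0.075771i
Y_2^{m'}(θ=2.8481,φ=3.965) and Σ D·Y over m':
  (-0.1490-0.6201i)·(-0.0025-0.0322i)  (+0.1773+0.0155i)·(+0.1454-0.1569i)  (+0.2364-0.5430i)·(+0.5516+0.0000i)  (-0.3212-0.2897i)·(-0.1454-0.1569i)  (-0.1343+0.0758i)·(-0.0025+0.0322i)
Y_2^-1(R⁻¹ n̂) = +0.138140-0.230710i

Re=0.1381 Im=-0.2307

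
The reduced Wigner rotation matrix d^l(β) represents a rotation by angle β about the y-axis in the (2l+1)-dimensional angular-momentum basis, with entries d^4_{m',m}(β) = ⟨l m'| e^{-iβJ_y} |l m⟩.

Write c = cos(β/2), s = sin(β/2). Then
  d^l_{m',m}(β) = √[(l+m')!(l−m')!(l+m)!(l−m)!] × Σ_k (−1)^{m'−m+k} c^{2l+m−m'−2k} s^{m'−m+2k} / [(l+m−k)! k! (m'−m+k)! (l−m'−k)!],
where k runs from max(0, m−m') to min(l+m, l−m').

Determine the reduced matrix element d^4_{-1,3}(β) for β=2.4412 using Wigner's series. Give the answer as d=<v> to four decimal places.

d=-0.4990

d^4_{-1,3}(β=2.4412) via Wigner's sum:
Half-angle: c=0.343082, s=0.939305. N=√(6·120·5040·1)=1904.940944
Admissible k: 4..5 (factorial args all ≥0)
  k=4: (−1)^0·1904.9409/(144)·0.3431^4·0.9393^4 = +0.142672
  k=5: (−1)^1·1904.9409/(240)·0.3431^2·0.9393^6 = -0.641664
d^4_{-1,3}(2.4412) = +0.142672 -0.641664 = -0.498992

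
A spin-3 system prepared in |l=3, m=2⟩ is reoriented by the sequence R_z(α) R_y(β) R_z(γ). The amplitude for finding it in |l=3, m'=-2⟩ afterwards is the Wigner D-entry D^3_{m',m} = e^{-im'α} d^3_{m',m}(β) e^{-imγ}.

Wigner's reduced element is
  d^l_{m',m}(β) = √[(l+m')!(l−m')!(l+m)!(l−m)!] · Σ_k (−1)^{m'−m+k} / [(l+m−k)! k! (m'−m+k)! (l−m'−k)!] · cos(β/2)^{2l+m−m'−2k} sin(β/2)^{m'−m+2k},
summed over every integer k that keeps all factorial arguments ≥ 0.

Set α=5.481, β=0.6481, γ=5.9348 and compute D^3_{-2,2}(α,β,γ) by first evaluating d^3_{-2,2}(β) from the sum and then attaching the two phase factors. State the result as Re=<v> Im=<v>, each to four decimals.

Re=0.0278 Im=-0.0356

Split into d^3_{-2,2}(β=0.6481) × two z-phases.
With c≡cos(β/2)=0.947954 and s≡sin(β/2)=0.318408, N=[1·120·120·1]^{1/2}=120.000000
The bounds max(0,m−m')=4 and min(l+m,l−m')=5 give 2 terms
  k=4: (−1)^0·120.0000/(24)·0.9480^2·0.3184^4 = +0.046183
  k=5: (−1)^1·120.0000/(120)·0.9480^0·0.3184^6 = -0.001042
d^3_{-2,2}(0.6481) = +0.046183 -0.001042 = +0.045141
D = (-0.033568-0.999436i)·(+0.045141)·(+0.766919+0.641744i) = +0.027790-0.035572i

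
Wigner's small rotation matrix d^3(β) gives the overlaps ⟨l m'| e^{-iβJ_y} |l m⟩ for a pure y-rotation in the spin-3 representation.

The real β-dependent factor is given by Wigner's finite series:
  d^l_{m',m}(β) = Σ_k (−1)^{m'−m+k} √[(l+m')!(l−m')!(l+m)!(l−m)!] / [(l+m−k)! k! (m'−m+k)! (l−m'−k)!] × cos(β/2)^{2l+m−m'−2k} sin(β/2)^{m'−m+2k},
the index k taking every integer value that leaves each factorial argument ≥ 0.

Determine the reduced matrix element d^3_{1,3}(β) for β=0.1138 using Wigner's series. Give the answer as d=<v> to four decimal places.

d=0.0124

d^3_{1,3}(β=0.1138) via Wigner's sum:
Half-angle: c=0.998382, s=0.056869. N=√(24·2·720·1)=185.903201
Admissible k: 2..2 (factorial args all ≥0)
  k=2: (−1)^0·185.9032/(48)·0.9984^4·0.0569^2 = +0.012445
d^3_{1,3}(0.1138) = +0.012445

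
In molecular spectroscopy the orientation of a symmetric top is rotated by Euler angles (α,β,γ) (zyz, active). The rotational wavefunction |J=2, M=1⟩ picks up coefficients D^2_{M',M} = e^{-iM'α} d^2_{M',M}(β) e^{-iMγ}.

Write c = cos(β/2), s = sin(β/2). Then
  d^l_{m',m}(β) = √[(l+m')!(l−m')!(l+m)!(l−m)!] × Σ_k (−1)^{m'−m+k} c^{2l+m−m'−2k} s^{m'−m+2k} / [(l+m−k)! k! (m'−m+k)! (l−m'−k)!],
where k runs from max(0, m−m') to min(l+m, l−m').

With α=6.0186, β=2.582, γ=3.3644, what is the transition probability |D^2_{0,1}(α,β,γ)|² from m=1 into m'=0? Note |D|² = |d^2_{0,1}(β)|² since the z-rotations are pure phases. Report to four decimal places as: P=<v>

P=0.3036

D^2_{0,1}(6.0186,2.582,3.3644) = e^{-i·0·6.0186}·d^2_{0,1}(2.582)·e^{-i·1·3.3644}. Compute d first:
c=cos(2.582/2)=0.276160, s=sin(2.582/2)=0.961112; N=√[2·2·6·1]=4.898979
k∈{1,2} keeps every argument non-negative
  k=1: (−1)^0·4.8990/(2)·0.2762^3·0.9611^1 = +0.049583
  k=2: (−1)^1·4.8990/(2)·0.2762^1·0.9611^3 = -0.600562
d^2_{0,1}(2.582) = +0.049583 -0.600562 = -0.550979
|D^2_{0,1}|² = |d^2_{0,1}(β)|² = (-0.550979)² = 0.303578 (the z-rotation phases have unit modulus)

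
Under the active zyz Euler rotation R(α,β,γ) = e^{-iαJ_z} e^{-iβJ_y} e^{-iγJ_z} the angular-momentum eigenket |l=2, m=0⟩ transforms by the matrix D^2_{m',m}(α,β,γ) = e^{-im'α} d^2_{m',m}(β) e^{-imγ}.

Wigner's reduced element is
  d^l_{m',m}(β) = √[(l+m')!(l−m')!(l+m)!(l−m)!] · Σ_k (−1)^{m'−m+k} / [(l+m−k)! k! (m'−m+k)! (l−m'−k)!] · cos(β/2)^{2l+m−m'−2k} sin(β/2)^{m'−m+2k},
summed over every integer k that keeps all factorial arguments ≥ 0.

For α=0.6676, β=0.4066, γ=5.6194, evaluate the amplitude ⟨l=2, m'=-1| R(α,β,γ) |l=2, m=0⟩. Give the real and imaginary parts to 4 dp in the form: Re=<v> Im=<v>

D^2_{-1,0}(0.6676,0.4066,5.6194) = e^{-i·-1·0.6676}·d^2_{-1,0}(0.4066)·e^{-i·0·5.6194}. Compute d first:
With c≡cos(β/2)=0.979406 and s≡sin(β/2)=0.201902, N=[1·6·2·2]^{1/2}=4.898979
k: max(0,(0)−(-1))=1 … min(2+(0),2−(-1))=2
  k=1: (−1)^0·4.8990/(2)·0.9794^3·0.2019^1 = +0.464628
  k=2: (−1)^1·4.8990/(2)·0.9794^1·0.2019^3 = -0.019745
d^2_{-1,0}(0.4066) = +0.464628 -0.019745 = +0.444882
D = (+0.785310+0.619103i)·(+0.444882)·(+1.000000+0.000000i) = +0.349370+0.275428i

Re=0.3494 Im=0.2754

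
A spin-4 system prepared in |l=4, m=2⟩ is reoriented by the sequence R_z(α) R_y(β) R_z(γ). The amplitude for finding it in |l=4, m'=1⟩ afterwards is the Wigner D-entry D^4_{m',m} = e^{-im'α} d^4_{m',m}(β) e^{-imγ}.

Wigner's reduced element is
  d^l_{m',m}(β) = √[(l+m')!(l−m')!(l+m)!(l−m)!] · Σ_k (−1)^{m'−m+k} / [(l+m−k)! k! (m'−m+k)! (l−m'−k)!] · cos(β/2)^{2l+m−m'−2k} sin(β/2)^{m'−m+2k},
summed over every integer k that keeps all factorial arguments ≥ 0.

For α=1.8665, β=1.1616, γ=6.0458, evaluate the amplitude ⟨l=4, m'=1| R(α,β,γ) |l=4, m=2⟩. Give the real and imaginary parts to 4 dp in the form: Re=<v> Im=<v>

Re=-0.0634 Im=0.3500

Split into d^4_{1,2}(β=1.1616) × two z-phases.
Half-angle: c=0.836024, s=0.548693. N=√(120·6·720·2)=1018.233765
The bounds max(0,m−m')=1 and min(l+m,l−m')=3 give 3 terms
  k=1: (−1)^0·1018.2338/(240)·0.8360^7·0.5487^1 = +0.664503
  k=2: (−1)^1·1018.2338/(48)·0.8360^5·0.5487^3 = -1.431159
  k=3: (−1)^2·1018.2338/(72)·0.8360^3·0.5487^5 = +0.410977
d^4_{1,2}(1.1616) = +0.664503 -1.431159 +0.410977 = -0.355679
Phases: e^{-i·(1)·1.8665}=-0.291413-0.956597i, e^{-i·(2)·6.0458}=+0.889398+0.457134i ⇒ D=-0.063351+0.349992i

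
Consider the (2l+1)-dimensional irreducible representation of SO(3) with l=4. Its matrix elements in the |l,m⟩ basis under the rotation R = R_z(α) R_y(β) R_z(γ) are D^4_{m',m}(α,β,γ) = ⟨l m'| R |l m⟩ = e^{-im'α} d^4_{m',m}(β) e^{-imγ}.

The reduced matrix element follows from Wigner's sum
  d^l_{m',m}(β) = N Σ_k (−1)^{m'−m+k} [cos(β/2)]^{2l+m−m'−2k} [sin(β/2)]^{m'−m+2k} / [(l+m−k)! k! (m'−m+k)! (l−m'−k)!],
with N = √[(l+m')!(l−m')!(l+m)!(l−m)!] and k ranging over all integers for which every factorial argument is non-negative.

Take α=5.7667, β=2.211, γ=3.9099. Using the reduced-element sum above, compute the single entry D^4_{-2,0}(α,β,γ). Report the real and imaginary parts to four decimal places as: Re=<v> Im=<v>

D^4_{-2,0}(5.7667,2.211,3.9099) = e^{-i·-2·5.7667}·d^4_{-2,0}(2.211)·e^{-i·0·3.9099}. Compute d first:
With c≡cos(β/2)=0.448688 and s≡sin(β/2)=0.893689, N=[2·720·24·24]^{1/2}=910.735966
k∈{2,3,4} keeps every argument non-negative
  k=2: (−1)^0·910.7360/(96)·0.4487^6·0.8937^2 = +0.061824
  k=3: (−1)^1·910.7360/(36)·0.4487^4·0.8937^4 = -0.654051
  k=4: (−1)^2·910.7360/(96)·0.4487^2·0.8937^6 = +0.973032
d^4_{-2,0}(2.211) = +0.061824 -0.654051 +0.973032 = +0.380805
Phases: e^{-i·(-2)·5.7667}=+0.512270-0.858825i, e^{-i·(0)·3.9099}=+1.000000+0.000000i ⇒ D=+0.195075-0.327045i

Re=0.1951 Im=-0.3270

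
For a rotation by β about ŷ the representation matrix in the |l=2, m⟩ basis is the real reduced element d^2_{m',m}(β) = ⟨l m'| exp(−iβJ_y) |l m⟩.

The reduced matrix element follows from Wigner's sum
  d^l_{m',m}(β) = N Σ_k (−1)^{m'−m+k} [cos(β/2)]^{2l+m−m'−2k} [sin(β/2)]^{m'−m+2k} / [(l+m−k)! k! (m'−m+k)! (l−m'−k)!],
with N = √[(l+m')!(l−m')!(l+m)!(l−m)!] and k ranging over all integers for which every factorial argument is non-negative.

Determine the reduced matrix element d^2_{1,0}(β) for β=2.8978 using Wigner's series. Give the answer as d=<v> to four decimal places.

d=0.2869

d^2_{1,0}(β=2.8978) via Wigner's sum:
Half-angle: c=0.121595, s=0.992580. N=√(6·1·2·2)=4.898979
Admissible k: 0..1 (factorial args all ≥0)
  k=0: (−1)^1·4.8990/(2)·0.1216^3·0.9926^1 = -0.004371
  k=1: (−1)^2·4.8990/(2)·0.1216^1·0.9926^3 = +0.291264
d^2_{1,0}(2.8978) = -0.004371 +0.291264 = +0.286893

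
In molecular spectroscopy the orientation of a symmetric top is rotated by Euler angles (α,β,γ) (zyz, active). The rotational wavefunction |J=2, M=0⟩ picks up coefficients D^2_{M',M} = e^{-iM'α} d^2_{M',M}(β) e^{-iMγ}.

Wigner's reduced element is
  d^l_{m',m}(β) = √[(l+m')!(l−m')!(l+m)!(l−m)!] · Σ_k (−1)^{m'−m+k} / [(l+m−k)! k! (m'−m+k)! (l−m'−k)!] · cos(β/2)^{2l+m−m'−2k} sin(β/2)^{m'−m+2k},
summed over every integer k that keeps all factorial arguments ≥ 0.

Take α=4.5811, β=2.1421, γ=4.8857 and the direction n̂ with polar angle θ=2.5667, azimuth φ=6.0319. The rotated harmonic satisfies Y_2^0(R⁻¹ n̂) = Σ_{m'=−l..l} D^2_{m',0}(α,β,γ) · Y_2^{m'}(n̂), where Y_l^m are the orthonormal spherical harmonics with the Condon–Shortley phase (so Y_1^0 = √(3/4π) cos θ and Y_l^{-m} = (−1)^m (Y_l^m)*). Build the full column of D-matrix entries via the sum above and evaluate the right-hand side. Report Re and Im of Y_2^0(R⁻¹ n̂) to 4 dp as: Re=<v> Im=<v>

Need the full column D^2_{m',0} for m'=−2..2 at α=4.5811, β=2.1421, γ=4.8857.
cos(β/2)=0.479203, sin(β/2)=0.877704
d^2_{-2,0}: single k=2 term ⇒ +0.433322;  D = -0.418470+0.112478i
d^2_{-1,0}: k∈[1..2] ⇒ +0.236582 -0.793669 = -0.557087;  D = +0.072929+0.552293i
d^2_{0,0}: k∈[0..2] ⇒ +0.052732 -0.707612 +0.593462 = -0.061418;  D = -0.061418+0.000000i
d^2_{1,0}: k∈[0..1] ⇒ -0.236582 +0.793669 = +0.557087;  D = -0.072929+0.552293i
d^2_{2,0}: single k=0 term ⇒ +0.433322;  D = -0.418470-0.112478i
Y_2^{m'}(θ=2.5667,φ=6.0319) and Σ D·Y over m':
  (-0.4185+0.1125i)·(+0.1001+0.0550i)  (+0.0729+0.5523i)·(-0.3415-0.0877i)  (-0.0614+0.0000i)·(+0.3510+0.0000i)  (-0.0729+0.5523i)·(+0.3415-0.0877i)  (-0.4185-0.1125i)·(+0.1001-0.0550i)
Y_2^0(R⁻¹ n̂) = -0.070678+0.000000i

Re=-0.0707 Im=0.0000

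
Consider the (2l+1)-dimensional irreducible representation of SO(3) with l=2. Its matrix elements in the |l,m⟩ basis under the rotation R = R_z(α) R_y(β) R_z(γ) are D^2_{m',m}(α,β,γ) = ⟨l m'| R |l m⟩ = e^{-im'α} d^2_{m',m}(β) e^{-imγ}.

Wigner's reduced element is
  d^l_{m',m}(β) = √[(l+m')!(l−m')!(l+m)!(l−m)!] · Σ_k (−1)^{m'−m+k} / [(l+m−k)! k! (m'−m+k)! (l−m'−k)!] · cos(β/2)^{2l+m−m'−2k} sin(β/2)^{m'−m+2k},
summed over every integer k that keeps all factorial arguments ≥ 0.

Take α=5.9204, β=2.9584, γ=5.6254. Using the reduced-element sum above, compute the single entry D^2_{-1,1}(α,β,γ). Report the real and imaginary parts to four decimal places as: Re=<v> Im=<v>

Re=-0.9170 Im=-0.2787

First d^2_{-1,1}(β=2.9584), then the phase factors e^{-i(-1)α} and e^{-i(1)γ}:
Half-angle: c=0.091468, s=0.995808. N=√(1·6·6·1)=6.000000
Admissible k: 2..3 (factorial args all ≥0)
  k=2: (−1)^0·6.0000/(2)·0.0915^2·0.9958^2 = +0.024889
  k=3: (−1)^1·6.0000/(6)·0.0915^0·0.9958^4 = -0.983337
d^2_{-1,1}(2.9584) = +0.024889 -0.983337 = -0.958448
Attach z-rotation phases: D = e^{-i(-1)(5.9204)}·(-0.958448)·e^{-i(1)(5.6254)} = -0.917045-0.278659i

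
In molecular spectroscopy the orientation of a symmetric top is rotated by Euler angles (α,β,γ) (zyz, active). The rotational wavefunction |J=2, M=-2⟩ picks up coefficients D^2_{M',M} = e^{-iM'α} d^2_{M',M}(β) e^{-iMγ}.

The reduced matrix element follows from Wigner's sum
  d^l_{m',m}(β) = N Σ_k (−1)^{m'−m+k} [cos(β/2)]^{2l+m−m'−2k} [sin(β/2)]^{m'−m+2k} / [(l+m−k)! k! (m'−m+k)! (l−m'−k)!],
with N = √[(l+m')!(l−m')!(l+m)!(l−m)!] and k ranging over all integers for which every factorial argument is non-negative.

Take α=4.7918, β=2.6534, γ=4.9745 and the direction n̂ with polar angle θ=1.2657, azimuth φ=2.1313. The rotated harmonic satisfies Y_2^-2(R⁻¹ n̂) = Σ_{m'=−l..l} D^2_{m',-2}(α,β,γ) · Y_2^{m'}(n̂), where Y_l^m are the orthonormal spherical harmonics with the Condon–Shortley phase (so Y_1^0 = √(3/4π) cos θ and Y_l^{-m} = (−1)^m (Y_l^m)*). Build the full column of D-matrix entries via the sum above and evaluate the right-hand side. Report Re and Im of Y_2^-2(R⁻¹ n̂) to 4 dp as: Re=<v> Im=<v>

Re=0.0458 Im=-0.2122

Need the full column D^2_{m',-2} for m'=−2..2 at α=4.7918, β=2.6534, γ=4.9745.
cos(β/2)=0.241680, sin(β/2)=0.970356
d^2_{-2,-2}: single k=0 term ⇒ +0.003412;  D = +0.002646+0.002153i
d^2_{-1,-2}: single k=0 term ⇒ -0.027396;  D = +0.015551-0.022554i
d^2_{0,-2}: single k=0 term ⇒ +0.134716;  D = -0.116625-0.067430i
d^2_{1,-2}: single k=0 term ⇒ -0.441635;  D = -0.190030+0.398660i
d^2_{2,-2}: single k=0 term ⇒ +0.886594;  D = +0.828062+0.316800i
Y_2^{m'}(θ=1.2657,φ=2.1313) and Σ D·Y over m':
  (+0.0026+0.0022i)·(-0.1528+0.3165i)  (+0.0156-0.0226i)·(-0.1177-0.1875i)  (-0.1166-0.0674i)·(-0.2300+0.0000i)  (-0.1900+0.3987i)·(+0.1177-0.1875i)  (+0.8281+0.3168i)·(-0.1528-0.3165i)
Y_2^-2(R⁻¹ n̂) = +0.045799-0.212165i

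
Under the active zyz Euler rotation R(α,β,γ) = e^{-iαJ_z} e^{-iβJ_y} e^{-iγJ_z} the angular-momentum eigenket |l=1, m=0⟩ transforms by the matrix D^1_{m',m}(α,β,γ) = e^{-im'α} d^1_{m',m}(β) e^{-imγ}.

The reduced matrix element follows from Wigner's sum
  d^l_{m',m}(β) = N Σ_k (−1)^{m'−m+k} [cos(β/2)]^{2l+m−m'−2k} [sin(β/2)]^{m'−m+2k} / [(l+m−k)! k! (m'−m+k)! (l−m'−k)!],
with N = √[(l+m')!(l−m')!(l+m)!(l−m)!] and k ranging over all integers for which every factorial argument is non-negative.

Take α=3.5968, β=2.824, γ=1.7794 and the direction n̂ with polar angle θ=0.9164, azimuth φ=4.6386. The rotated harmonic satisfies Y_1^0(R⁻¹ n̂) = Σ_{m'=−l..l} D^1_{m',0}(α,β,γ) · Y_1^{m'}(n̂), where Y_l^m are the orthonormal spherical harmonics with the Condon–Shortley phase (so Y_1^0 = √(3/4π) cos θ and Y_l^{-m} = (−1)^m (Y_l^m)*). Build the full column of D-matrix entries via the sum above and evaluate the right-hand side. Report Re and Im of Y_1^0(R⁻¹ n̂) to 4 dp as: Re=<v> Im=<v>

Re=-0.2214 Im=0.0000

Need the full column D^1_{m',0} for m'=−1..1 at α=3.5968, β=2.824, γ=1.7794.
cos(β/2)=0.158130, sin(β/2)=0.987418
d^1_{-1,0}: single k=1 term ⇒ +0.220816;  D = -0.198330-0.097081i
d^1_{0,0}: k∈[0..1] ⇒ +0.025005 -0.974995 = -0.949990;  D = -0.949990+0.000000i
d^1_{1,0}: single k=0 term ⇒ -0.220816;  D = +0.198330-0.097081i
Y_1^{m'}(θ=0.9164,φ=4.6386) and Σ D·Y over m':
  (-0.1983-0.0971i)·(-0.0202+0.2734i)  (-0.9500+0.0000i)·(+0.2974+0.0000i)  (+0.1983-0.0971i)·(+0.0202+0.2734i)
Y_1^0(R⁻¹ n̂) = -0.221435+0.000000i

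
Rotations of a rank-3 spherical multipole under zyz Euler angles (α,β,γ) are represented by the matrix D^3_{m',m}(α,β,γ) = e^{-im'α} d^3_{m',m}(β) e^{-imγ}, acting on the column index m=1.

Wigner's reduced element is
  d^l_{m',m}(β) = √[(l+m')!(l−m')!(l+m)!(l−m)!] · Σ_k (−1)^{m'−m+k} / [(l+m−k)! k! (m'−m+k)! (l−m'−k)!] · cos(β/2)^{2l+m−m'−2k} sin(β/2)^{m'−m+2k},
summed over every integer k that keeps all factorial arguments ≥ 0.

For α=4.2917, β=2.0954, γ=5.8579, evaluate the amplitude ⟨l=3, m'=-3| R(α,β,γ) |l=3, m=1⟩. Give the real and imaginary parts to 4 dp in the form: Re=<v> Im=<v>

Re=0.4042 Im=0.3646

D^3_{-3,1}(4.2917,2.0954,5.8579) = e^{-i·-3·4.2917}·d^3_{-3,1}(2.0954)·e^{-i·1·5.8579}. Compute d first:
With c≡cos(β/2)=0.499565 and s≡sin(β/2)=0.866277, N=[1·720·24·2]^{1/2}=185.903201
k∈{4} keeps every argument non-negative
  k=4: (−1)^0·185.9032/(48)·0.4996^2·0.8663^4 = +0.544321
d^3_{-3,1}(2.0954) = +0.544321
Phases: e^{-i·(-3)·4.2917}=+0.952720+0.303848i, e^{-i·(1)·5.8579}=+0.910921+0.412581i ⇒ D=+0.404154+0.364617i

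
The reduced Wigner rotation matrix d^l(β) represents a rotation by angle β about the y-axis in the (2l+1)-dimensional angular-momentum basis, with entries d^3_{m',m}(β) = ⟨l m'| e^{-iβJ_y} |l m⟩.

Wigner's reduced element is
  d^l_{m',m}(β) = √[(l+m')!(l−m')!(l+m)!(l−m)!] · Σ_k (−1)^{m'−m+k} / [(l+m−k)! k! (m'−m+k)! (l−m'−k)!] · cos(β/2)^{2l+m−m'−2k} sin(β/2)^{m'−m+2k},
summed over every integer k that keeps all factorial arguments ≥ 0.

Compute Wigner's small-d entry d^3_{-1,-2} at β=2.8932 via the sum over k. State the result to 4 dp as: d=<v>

d^3_{-1,-2}(β=2.8932) via Wigner's sum:
With c≡cos(β/2)=0.123877 and s≡sin(β/2)=0.992298, N=[2·24·1·120]^{1/2}=75.894664
The bounds max(0,m−m')=0 and min(l+m,l−m')=1 give 2 terms
  k=0: (−1)^1·75.8947/(24)·0.1239^5·0.9923^1 = -0.000092
  k=1: (−1)^2·75.8947/(12)·0.1239^3·0.9923^3 = +0.011747
d^3_{-1,-2}(2.8932) = -0.000092 +0.011747 = +0.011656

d=0.0117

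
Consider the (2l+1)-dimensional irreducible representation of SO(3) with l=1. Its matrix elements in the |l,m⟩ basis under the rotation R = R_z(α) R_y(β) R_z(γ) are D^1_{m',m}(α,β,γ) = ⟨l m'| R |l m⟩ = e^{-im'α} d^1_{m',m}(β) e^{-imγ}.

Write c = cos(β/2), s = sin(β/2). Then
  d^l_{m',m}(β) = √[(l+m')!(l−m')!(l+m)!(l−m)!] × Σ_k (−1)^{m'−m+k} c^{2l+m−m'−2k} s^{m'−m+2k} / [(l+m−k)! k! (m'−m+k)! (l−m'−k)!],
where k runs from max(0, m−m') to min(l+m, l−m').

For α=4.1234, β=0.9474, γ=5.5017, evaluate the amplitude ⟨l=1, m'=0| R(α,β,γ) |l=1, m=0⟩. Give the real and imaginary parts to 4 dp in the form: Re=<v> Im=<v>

Split into d^1_{0,0}(β=0.9474) × two z-phases.
Half-angle: c=0.889887, s=0.456182. N=√(1·1·1·1)=1.000000
The bounds max(0,m−m')=0 and min(l+m,l−m')=1 give 2 terms
  k=0: (−1)^0·1.0000/(1)·0.8899^2·0.4562^0 = +0.791898
  k=1: (−1)^1·1.0000/(1)·0.8899^0·0.4562^2 = -0.208102
d^1_{0,0}(0.9474) = +0.791898 -0.208102 = +0.583796
D = (+1.000000+0.000000i)·(+0.583796)·(+1.000000+0.000000i) = +0.583796+0.000000i

Re=0.5838 Im=0.0000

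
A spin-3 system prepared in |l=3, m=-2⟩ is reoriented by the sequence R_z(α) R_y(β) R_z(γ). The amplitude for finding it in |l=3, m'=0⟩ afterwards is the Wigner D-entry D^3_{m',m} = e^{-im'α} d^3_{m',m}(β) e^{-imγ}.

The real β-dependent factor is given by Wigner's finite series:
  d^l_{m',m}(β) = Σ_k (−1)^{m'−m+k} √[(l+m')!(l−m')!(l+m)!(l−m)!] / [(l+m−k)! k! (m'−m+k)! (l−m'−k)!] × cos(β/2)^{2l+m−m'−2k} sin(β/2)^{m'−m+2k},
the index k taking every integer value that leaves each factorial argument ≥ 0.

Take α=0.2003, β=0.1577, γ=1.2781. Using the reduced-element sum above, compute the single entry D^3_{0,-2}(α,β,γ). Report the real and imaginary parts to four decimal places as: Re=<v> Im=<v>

D^3_{0,-2}(0.2003,0.1577,1.2781) = e^{-i·0·0.2003}·d^3_{0,-2}(0.1577)·e^{-i·-2·1.2781}. Compute d first:
With c≡cos(β/2)=0.996893 and s≡sin(β/2)=0.078768, N=[6·6·1·120]^{1/2}=65.726707
k∈{0,1} keeps every argument non-negative
  k=0: (−1)^2·65.7267/(12)·0.9969^4·0.0788^2 = +0.033563
  k=1: (−1)^3·65.7267/(12)·0.9969^2·0.0788^4 = -0.000210
d^3_{0,-2}(0.1577) = +0.033563 -0.000210 = +0.033353
Phases: e^{-i·(0)·0.2003}=+1.000000+0.000000i, e^{-i·(-2)·1.2781}=-0.833495+0.552527i ⇒ D=-0.027800+0.018429i

Re=-0.0278 Im=0.0184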